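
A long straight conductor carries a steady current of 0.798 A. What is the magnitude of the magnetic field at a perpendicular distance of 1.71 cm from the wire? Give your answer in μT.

For an infinitely long straight wire, B = μ₀I/(2πd).
B = (4π×10⁻⁷ × 0.798) / (2π × 0.0171) = 9.33×10⁻⁶ T.

B ≈ 9.33 μT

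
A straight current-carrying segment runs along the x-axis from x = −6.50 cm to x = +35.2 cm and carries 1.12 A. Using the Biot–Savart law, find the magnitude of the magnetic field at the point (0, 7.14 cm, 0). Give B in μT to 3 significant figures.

B ≈ 2.59 μT

For a finite straight segment, B = (μ₀I/4πd)(sinθ₁ + sinθ₂), where θ₁, θ₂ are the angles from the perpendicular to each end.
The perpendicular distance is d = 0.0714 m; the end-offsets along the wire are a = 0.065 m and b = 0.352 m.
sinθ₁ = 0.065/√(0.065²+0.0714²) = 0.6732; sinθ₂ = 0.352/√(0.352²+0.0714²) = 0.9800.
B = (4π×10⁻⁷ × 1.12) / (4π × 0.0714) × (0.6732 + 0.9800) = 2.59×10⁻⁶ T.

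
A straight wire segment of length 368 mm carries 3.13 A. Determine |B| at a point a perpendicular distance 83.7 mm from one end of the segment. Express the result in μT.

For a finite straight segment, B = (μ₀I/4πd)(sinθ₁ + sinθ₂), where θ₁, θ₂ are the angles from the perpendicular to each end.
The perpendicular foot is at one end, so the two end-offsets along the wire are 0 and L = 0.368 m.
sinθ₁ = 0/√(0²+0.0837²) = 0.0000; sinθ₂ = 0.368/√(0.368²+0.0837²) = 0.9751.
B = (4π×10⁻⁷ × 3.13) / (4π × 0.0837) × (0.0000 + 0.9751) = 3.65×10⁻⁶ T.

B ≈ 3.65 μT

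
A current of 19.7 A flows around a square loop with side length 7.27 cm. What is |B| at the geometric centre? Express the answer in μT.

Each side is a finite straight segment at perpendicular distance d = a/(2 tan(π/4)) = 0.03635 m from the centre, with end-angles ±π/4.
One side contributes B₁ = (μ₀I/4πd)·2 sin(π/4) = 7.66×10⁻⁵ T.
All 4 sides add in the same direction: B = 4 × 7.66×10⁻⁵ = 3.07×10⁻⁴ T.

B ≈ 307 μT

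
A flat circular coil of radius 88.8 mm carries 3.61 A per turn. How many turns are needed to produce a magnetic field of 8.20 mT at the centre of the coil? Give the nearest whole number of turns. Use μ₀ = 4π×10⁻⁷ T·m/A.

For an N-turn coil, B = Nμ₀I/(2R). A single turn gives B₁ = 2.55×10⁻⁵ T with R = 0.0888 m.
N = B/B₁ = 8.20×10⁻³ / 2.55×10⁻⁵ = 321.03.

N = 321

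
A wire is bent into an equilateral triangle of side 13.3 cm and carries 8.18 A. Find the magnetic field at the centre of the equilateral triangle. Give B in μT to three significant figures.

B ≈ 111 μT

Each side is a finite straight segment at perpendicular distance d = a/(2 tan(π/3)) = 0.03839 m from the centre, with end-angles ±π/3.
One side contributes B₁ = (μ₀I/4πd)·2 sin(π/3) = 3.69×10⁻⁵ T.
All 3 sides add in the same direction: B = 3 × 3.69×10⁻⁵ = 1.11×10⁻⁴ T.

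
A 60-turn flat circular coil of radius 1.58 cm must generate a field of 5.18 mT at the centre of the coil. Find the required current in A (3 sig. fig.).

I ≈ 2.17 A

For an N-turn coil, B = Nμ₀I/(2R) with R = 0.0158 m, so I = 2RB/(Nμ₀) = 2 × 0.0158 × 5.18×10⁻³ / (60 × 4π×10⁻⁷) = 2.17 A.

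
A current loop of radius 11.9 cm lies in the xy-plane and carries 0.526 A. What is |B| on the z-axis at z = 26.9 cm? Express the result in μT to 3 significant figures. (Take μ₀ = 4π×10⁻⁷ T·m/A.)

B ≈ 0.184 μT

On the axis of a circular loop, B = μ₀IR² / [2(R²+z²)^(3/2)].
R² + z² = (0.119)² + (0.269)² = 0.08652 m², and (R²+z²)^(3/2) = 2.55×10⁻² m³.
B = (4π×10⁻⁷ × 0.526 × 0.01416) / (2 × 2.55×10⁻²) = 1.84×10⁻⁷ T.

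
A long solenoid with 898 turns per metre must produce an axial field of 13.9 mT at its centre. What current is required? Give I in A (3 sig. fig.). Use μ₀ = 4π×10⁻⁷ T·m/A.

Inside a long solenoid B = μ₀nI with n = 898 m⁻¹, so I = B/(μ₀n).
I = 1.39×10⁻² / (4π×10⁻⁷ × 898) = 12.3 A.

I ≈ 12.3 A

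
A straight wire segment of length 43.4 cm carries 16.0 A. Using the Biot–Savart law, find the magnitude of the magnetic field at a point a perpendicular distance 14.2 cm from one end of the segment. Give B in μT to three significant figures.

B ≈ 10.7 μT

For a finite straight segment, B = (μ₀I/4πd)(sinθ₁ + sinθ₂), where θ₁, θ₂ are the angles from the perpendicular to each end.
The perpendicular foot is at one end, so the two end-offsets along the wire are 0 and L = 0.434 m.
sinθ₁ = 0/√(0²+0.142²) = 0.0000; sinθ₂ = 0.434/√(0.434²+0.142²) = 0.9504.
B = (4π×10⁻⁷ × 16.0) / (4π × 0.142) × (0.0000 + 0.9504) = 1.07×10⁻⁵ T.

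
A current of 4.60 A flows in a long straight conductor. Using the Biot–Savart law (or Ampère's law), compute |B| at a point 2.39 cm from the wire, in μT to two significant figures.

For an infinitely long straight wire, B = μ₀I/(2πd).
B = (4π×10⁻⁷ × 4.60) / (2π × 0.0239) = 3.85×10⁻⁵ T.

B ≈ 38 μT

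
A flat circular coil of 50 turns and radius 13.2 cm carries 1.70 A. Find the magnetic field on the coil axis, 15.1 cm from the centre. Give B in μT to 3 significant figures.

B ≈ 115 μT

For an N-turn flat coil, B = Nμ₀IR²/[2(R²+z²)^(3/2)] with R = 0.132 m, z = 0.151 m.
B = 50 × 2.31×10⁻⁶ T = 1.15×10⁻⁴ T.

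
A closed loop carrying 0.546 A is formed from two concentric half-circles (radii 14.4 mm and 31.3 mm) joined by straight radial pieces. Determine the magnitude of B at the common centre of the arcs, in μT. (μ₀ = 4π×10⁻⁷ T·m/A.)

The radial connectors point toward the centre, so dl × r̂ = 0 and they contribute nothing.
Each semicircle gives μ₀I/(4R): inner arc 1.19×10⁻⁵ T, outer arc 5.48×10⁻⁶ T.
The two arcs carry current in opposite angular senses, so their fields oppose: B = |1.19×10⁻⁵ − 5.48×10⁻⁶| = 6.43×10⁻⁶ T.

B ≈ 6.43 μT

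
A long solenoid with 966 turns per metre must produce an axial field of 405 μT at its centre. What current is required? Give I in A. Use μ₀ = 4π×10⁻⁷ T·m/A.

Inside a long solenoid B = μ₀nI with n = 966 m⁻¹, so I = B/(μ₀n).
I = 4.05×10⁻⁴ / (4π×10⁻⁷ × 966) = 0.334 A.

I ≈ 0.334 A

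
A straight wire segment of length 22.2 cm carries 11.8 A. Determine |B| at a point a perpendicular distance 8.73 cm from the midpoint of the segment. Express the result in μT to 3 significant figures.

B ≈ 21.2 μT

For a finite straight segment, B = (μ₀I/4πd)(sinθ₁ + sinθ₂), where θ₁, θ₂ are the angles from the perpendicular to each end.
The perpendicular from the point meets the wire at its midpoint, so each end is L/2 = 0.111 m away along the wire.
sinθ₁ = 0.111/√(0.111²+0.0873²) = 0.7860; sinθ₂ = 0.111/√(0.111²+0.0873²) = 0.7860.
B = (4π×10⁻⁷ × 11.8) / (4π × 0.0873) × (0.7860 + 0.7860) = 2.12×10⁻⁵ T.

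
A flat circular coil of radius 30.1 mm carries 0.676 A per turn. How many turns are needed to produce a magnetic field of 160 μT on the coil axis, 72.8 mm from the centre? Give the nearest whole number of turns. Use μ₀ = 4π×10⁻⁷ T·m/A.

N = 203

For an N-turn coil, B = Nμ₀IR²/[2(R²+z²)^(3/2)]. A single turn gives B₁ = 7.87×10⁻⁷ T with R = 0.0301 m, z = 0.0728 m.
N = B/B₁ = 1.60×10⁻⁴ / 7.87×10⁻⁷ = 203.26.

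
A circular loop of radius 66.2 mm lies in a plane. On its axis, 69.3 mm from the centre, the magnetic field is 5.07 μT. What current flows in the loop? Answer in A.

On the axis of a loop, B = μ₀IR²/[2(R²+z²)^(3/2)], so I = 2B(R²+z²)^(3/2)/(μ₀R²).
R² + z² = 0.004382 + 0.004802 = 0.009185 m²; raised to 3/2 gives 8.80×10⁻⁴ m³.
I = 2 × 5.07×10⁻⁶ × 8.80×10⁻⁴ / (1.26×10⁻⁶ × 0.004382) = 1.62 A.

I ≈ 1.62 A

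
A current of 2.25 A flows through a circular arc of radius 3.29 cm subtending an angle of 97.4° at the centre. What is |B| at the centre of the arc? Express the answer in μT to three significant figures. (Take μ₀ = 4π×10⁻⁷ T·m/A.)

B ≈ 11.6 μT

The Biot–Savart field of a circular arc at its centre is B = μ₀Iφ/(4πR), with φ = 1.7 rad.
B = (4π×10⁻⁷ × 2.25 × 1.7) / (4π × 0.0329) = 1.16×10⁻⁵ T.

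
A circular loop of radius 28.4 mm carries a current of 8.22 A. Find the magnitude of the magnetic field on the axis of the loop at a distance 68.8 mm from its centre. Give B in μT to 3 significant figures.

On the axis of a circular loop, B = μ₀IR² / [2(R²+z²)^(3/2)].
R² + z² = (0.0284)² + (0.0688)² = 0.00554 m², and (R²+z²)^(3/2) = 4.12×10⁻⁴ m³.
B = (4π×10⁻⁷ × 8.22 × 0.0008066) / (2 × 4.12×10⁻⁴) = 1.01×10⁻⁵ T.

B ≈ 10.1 μT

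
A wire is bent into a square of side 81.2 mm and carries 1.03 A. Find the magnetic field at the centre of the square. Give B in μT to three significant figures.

B ≈ 14.4 μT

Each side is a finite straight segment at perpendicular distance d = a/(2 tan(π/4)) = 0.0406 m from the centre, with end-angles ±π/4.
One side contributes B₁ = (μ₀I/4πd)·2 sin(π/4) = 3.59×10⁻⁶ T.
All 4 sides add in the same direction: B = 4 × 3.59×10⁻⁶ = 1.44×10⁻⁵ T.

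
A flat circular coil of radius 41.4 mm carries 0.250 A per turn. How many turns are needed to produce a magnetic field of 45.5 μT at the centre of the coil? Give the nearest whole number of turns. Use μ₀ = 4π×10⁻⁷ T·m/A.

For an N-turn coil, B = Nμ₀I/(2R). A single turn gives B₁ = 3.79×10⁻⁶ T with R = 0.0414 m.
N = B/B₁ = 4.55×10⁻⁵ / 3.79×10⁻⁶ = 11.99.

N = 12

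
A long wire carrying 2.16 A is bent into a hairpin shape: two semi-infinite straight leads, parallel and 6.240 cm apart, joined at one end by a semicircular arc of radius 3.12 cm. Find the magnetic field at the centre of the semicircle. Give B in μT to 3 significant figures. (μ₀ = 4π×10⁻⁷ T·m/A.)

B ≈ 35.6 μT

The semicircular arc contributes B_arc = μ₀I·π/(4πR) = μ₀I/(4R) = 2.17×10⁻⁵ T.
Each semi-infinite lead is at perpendicular distance R = 0.0312 m from the centre, with the perpendicular foot at its near end, so it contributes μ₀I/(4πR); both point the same way, together 1.38×10⁻⁵ T.
Arc and leads all point the same direction: B = 2.17×10⁻⁵ + 1.38×10⁻⁵ = 3.56×10⁻⁵ T.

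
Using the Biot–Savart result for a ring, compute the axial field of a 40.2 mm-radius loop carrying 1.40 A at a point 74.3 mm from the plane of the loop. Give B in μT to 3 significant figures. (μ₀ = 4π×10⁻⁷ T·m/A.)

On the axis of a circular loop, B = μ₀IR² / [2(R²+z²)^(3/2)].
R² + z² = (0.0402)² + (0.0743)² = 0.007137 m², and (R²+z²)^(3/2) = 6.03×10⁻⁴ m³.
B = (4π×10⁻⁷ × 1.40 × 0.001616) / (2 × 6.03×10⁻⁴) = 2.36×10⁻⁶ T.

B ≈ 2.36 μT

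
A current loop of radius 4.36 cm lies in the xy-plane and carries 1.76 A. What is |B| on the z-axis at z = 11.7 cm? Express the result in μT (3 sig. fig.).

B ≈ 1.08 μT

On the axis of a circular loop, B = μ₀IR² / [2(R²+z²)^(3/2)].
R² + z² = (0.0436)² + (0.117)² = 0.01559 m², and (R²+z²)^(3/2) = 1.95×10⁻³ m³.
B = (4π×10⁻⁷ × 1.76 × 0.001901) / (2 × 1.95×10⁻³) = 1.08×10⁻⁶ T.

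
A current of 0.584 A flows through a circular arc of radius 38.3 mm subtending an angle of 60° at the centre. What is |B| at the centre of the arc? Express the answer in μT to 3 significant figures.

B ≈ 1.60 μT

The Biot–Savart field of a circular arc at its centre is B = μ₀Iφ/(4πR), with φ = 1.047 rad.
B = (4π×10⁻⁷ × 0.584 × 1.047) / (4π × 0.0383) = 1.60×10⁻⁶ T.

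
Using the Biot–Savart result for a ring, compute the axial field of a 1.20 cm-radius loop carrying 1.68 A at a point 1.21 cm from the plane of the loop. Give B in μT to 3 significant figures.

B ≈ 30.7 μT

On the axis of a circular loop, B = μ₀IR² / [2(R²+z²)^(3/2)].
R² + z² = (0.012)² + (0.0121)² = 0.0002904 m², and (R²+z²)^(3/2) = 4.95×10⁻⁶ m³.
B = (4π×10⁻⁷ × 1.68 × 0.000144) / (2 × 4.95×10⁻⁶) = 3.07×10⁻⁵ T.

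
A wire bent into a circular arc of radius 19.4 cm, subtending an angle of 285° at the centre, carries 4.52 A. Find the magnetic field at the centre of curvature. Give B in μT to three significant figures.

B ≈ 11.6 μT

The Biot–Savart field of a circular arc at its centre is B = μ₀Iφ/(4πR), with φ = 4.974 rad.
B = (4π×10⁻⁷ × 4.52 × 4.974) / (4π × 0.194) = 1.16×10⁻⁵ T.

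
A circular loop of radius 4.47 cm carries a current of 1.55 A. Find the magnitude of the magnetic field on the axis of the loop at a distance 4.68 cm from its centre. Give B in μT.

B ≈ 7.18 μT

On the axis of a circular loop, B = μ₀IR² / [2(R²+z²)^(3/2)].
R² + z² = (0.0447)² + (0.0468)² = 0.004188 m², and (R²+z²)^(3/2) = 2.71×10⁻⁴ m³.
B = (4π×10⁻⁷ × 1.55 × 0.001998) / (2 × 2.71×10⁻⁴) = 7.18×10⁻⁶ T.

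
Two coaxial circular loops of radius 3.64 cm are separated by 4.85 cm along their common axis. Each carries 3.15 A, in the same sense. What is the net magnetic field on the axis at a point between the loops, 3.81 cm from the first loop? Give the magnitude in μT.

Each loop contributes B = μ₀IR²/[2(R²+z²)^(3/2)] on the axis, with z measured from that loop.
Loop 1 (z = 0.0381 m): B₁ = 1.79×10⁻⁵ T. Loop 2 (z = 0.0104 m): B₂ = 4.83×10⁻⁵ T.
The fields add: B = B₁ + B₂ = 6.63×10⁻⁵ T.

B ≈ 66.3 μT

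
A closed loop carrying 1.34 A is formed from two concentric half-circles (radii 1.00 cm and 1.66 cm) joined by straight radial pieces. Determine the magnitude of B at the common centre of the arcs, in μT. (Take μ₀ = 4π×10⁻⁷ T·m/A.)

B ≈ 16.7 μT

The radial connectors point toward the centre, so dl × r̂ = 0 and they contribute nothing.
Each semicircle gives μ₀I/(4R): inner arc 4.21×10⁻⁵ T, outer arc 2.54×10⁻⁵ T.
The two arcs carry current in opposite angular senses, so their fields oppose: B = |4.21×10⁻⁵ − 2.54×10⁻⁵| = 1.67×10⁻⁵ T.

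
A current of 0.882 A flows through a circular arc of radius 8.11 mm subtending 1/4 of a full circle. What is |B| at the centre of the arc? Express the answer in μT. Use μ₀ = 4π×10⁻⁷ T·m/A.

B ≈ 17.1 μT

The Biot–Savart field of a circular arc at its centre is B = μ₀Iφ/(4πR), with φ = 1.571 rad.
B = (4π×10⁻⁷ × 0.882 × 1.571) / (4π × 0.00811) = 1.71×10⁻⁵ T.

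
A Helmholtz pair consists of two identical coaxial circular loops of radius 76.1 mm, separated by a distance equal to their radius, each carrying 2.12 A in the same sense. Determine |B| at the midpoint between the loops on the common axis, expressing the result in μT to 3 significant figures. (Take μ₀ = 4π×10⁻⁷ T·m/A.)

Each loop contributes B = μ₀IR²/[2(R²+z²)^(3/2)] on the axis, with z measured from that loop.
Loop 1 (z = 0.03805 m): B₁ = 1.25×10⁻⁵ T. Loop 2 (z = 0.03805 m): B₂ = 1.25×10⁻⁵ T.
The fields add: B = B₁ + B₂ = 2.50×10⁻⁵ T.

B ≈ 25.0 μT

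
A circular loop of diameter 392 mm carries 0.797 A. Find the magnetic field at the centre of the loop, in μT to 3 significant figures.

B ≈ 2.55 μT

At the centre of a circular loop the Biot–Savart law gives B = μ₀I/(2R) (so R = 0.196 m).
B = (4π×10⁻⁷ × 0.797) / (2 × 0.196) = 2.55×10⁻⁶ T.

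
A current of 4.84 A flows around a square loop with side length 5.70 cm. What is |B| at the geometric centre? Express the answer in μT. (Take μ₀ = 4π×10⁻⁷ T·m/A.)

Each side is a finite straight segment at perpendicular distance d = a/(2 tan(π/4)) = 0.0285 m from the centre, with end-angles ±π/4.
One side contributes B₁ = (μ₀I/4πd)·2 sin(π/4) = 2.40×10⁻⁵ T.
All 4 sides add in the same direction: B = 4 × 2.40×10⁻⁵ = 9.61×10⁻⁵ T.

B ≈ 96.1 μT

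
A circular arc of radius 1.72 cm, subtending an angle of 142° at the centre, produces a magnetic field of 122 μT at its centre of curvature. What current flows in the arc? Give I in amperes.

For a circular arc, B = μ₀Iφ/(4πR) with φ in radians; here φ = 2.478 rad.
So I = 4πRB/(μ₀φ) = 4π × 0.0172 × 1.22×10⁻⁴ / (4π×10⁻⁷ × 2.478) = 8.47 A.

I ≈ 8.47 A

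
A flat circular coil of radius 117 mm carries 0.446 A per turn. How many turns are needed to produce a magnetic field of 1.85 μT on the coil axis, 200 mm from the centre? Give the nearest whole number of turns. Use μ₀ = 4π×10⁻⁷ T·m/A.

For an N-turn coil, B = Nμ₀IR²/[2(R²+z²)^(3/2)]. A single turn gives B₁ = 3.08×10⁻⁷ T with R = 0.117 m, z = 0.2 m.
N = B/B₁ = 1.85×10⁻⁶ / 3.08×10⁻⁷ = 6.00.

N = 6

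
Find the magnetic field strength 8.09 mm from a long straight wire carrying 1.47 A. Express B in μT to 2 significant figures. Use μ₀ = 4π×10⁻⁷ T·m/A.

For an infinitely long straight wire, B = μ₀I/(2πd).
B = (4π×10⁻⁷ × 1.47) / (2π × 0.00809) = 3.63×10⁻⁵ T.

B ≈ 36 μT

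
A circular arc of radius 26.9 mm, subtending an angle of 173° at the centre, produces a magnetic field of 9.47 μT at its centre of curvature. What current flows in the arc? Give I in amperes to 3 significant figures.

For a circular arc, B = μ₀Iφ/(4πR) with φ in radians; here φ = 3.019 rad.
So I = 4πRB/(μ₀φ) = 4π × 0.0269 × 9.47×10⁻⁶ / (4π×10⁻⁷ × 3.019) = 0.844 A.

I ≈ 0.844 A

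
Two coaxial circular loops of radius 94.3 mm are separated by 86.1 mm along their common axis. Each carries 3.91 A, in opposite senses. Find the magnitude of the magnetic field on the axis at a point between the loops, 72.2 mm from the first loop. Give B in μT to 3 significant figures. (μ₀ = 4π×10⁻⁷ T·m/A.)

Each loop contributes B = μ₀IR²/[2(R²+z²)^(3/2)] on the axis, with z measured from that loop.
Loop 1 (z = 0.0722 m): B₁ = 1.30×10⁻⁵ T. Loop 2 (z = 0.0139 m): B₂ = 2.52×10⁻⁵ T.
The fields oppose: B = |B₁ − B₂| = 1.22×10⁻⁵ T.

B ≈ 12.2 μT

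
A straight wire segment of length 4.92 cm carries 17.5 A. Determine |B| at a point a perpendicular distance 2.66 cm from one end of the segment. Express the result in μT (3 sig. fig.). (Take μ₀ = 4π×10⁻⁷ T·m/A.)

B ≈ 57.9 μT

For a finite straight segment, B = (μ₀I/4πd)(sinθ₁ + sinθ₂), where θ₁, θ₂ are the angles from the perpendicular to each end.
The perpendicular foot is at one end, so the two end-offsets along the wire are 0 and L = 0.0492 m.
sinθ₁ = 0/√(0²+0.0266²) = 0.0000; sinθ₂ = 0.0492/√(0.0492²+0.0266²) = 0.8797.
B = (4π×10⁻⁷ × 17.5) / (4π × 0.0266) × (0.0000 + 0.8797) = 5.79×10⁻⁵ T.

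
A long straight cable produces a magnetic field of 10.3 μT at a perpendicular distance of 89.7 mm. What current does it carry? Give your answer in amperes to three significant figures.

For a long straight wire B = μ₀I/(2πd), so I = 2πdB/μ₀.
I = 2π × 0.0897 × 1.03×10⁻⁵ / (4π×10⁻⁷) = 4.62 A.

I ≈ 4.62 A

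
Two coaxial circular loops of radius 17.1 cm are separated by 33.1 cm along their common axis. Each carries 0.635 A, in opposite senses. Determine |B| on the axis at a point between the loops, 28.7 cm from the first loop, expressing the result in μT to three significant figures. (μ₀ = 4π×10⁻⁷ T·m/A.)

B ≈ 1.81 μT

Each loop contributes B = μ₀IR²/[2(R²+z²)^(3/2)] on the axis, with z measured from that loop.
Loop 1 (z = 0.287 m): B₁ = 3.13×10⁻⁷ T. Loop 2 (z = 0.044 m): B₂ = 2.12×10⁻⁶ T.
The fields oppose: B = |B₁ − B₂| = 1.81×10⁻⁶ T.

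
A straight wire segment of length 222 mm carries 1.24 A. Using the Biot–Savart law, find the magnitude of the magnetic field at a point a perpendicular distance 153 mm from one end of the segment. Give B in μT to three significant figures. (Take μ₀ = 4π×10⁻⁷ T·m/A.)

For a finite straight segment, B = (μ₀I/4πd)(sinθ₁ + sinθ₂), where θ₁, θ₂ are the angles from the perpendicular to each end.
The perpendicular foot is at one end, so the two end-offsets along the wire are 0 and L = 0.222 m.
sinθ₁ = 0/√(0²+0.153²) = 0.0000; sinθ₂ = 0.222/√(0.222²+0.153²) = 0.8234.
B = (4π×10⁻⁷ × 1.24) / (4π × 0.153) × (0.0000 + 0.8234) = 6.67×10⁻⁷ T.

B ≈ 0.667 μT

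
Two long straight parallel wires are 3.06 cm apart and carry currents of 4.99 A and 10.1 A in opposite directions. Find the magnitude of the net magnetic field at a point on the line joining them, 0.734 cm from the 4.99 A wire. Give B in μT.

Each long wire gives B = μ₀I/(2πd). Distances are d₁ = 0.00734 m and d₂ = 0.02326 m.
B₁ = 1.36×10⁻⁴ T, B₂ = 8.68×10⁻⁵ T.
Between antiparallel currents both contributions point the same way, so they add. B = B₁ + B₂ = 1.36×10⁻⁴ + 8.68×10⁻⁵ = 2.23×10⁻⁴ T.

B ≈ 223 μT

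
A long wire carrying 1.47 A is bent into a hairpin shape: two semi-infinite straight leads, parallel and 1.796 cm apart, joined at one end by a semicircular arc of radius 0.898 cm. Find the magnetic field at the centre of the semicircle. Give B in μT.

B ≈ 84.2 μT

The semicircular arc contributes B_arc = μ₀I·π/(4πR) = μ₀I/(4R) = 5.14×10⁻⁵ T.
Each semi-infinite lead is at perpendicular distance R = 0.00898 m from the centre, with the perpendicular foot at its near end, so it contributes μ₀I/(4πR); both point the same way, together 3.27×10⁻⁵ T.
Arc and leads all point the same direction: B = 5.14×10⁻⁵ + 3.27×10⁻⁵ = 8.42×10⁻⁵ T.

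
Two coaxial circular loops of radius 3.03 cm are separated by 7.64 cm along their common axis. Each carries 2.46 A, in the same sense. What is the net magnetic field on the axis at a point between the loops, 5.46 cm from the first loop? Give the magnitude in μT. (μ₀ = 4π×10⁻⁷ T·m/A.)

Each loop contributes B = μ₀IR²/[2(R²+z²)^(3/2)] on the axis, with z measured from that loop.
Loop 1 (z = 0.0546 m): B₁ = 5.83×10⁻⁶ T. Loop 2 (z = 0.0218 m): B₂ = 2.73×10⁻⁵ T.
The fields add: B = B₁ + B₂ = 3.31×10⁻⁵ T.

B ≈ 33.1 μT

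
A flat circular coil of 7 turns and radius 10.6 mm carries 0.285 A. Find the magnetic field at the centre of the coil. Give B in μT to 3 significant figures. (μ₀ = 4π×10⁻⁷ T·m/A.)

For an N-turn flat coil, B = Nμ₀I/(2R) with R = 0.0106 m.
B = 7 × 1.69×10⁻⁵ T = 1.18×10⁻⁴ T.

B ≈ 118 μT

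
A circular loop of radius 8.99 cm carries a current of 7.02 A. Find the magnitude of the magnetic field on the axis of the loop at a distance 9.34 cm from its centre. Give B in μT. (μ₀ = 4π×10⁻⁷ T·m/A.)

B ≈ 16.4 μT

On the axis of a circular loop, B = μ₀IR² / [2(R²+z²)^(3/2)].
R² + z² = (0.0899)² + (0.0934)² = 0.01681 m², and (R²+z²)^(3/2) = 2.18×10⁻³ m³.
B = (4π×10⁻⁷ × 7.02 × 0.008082) / (2 × 2.18×10⁻³) = 1.64×10⁻⁵ T.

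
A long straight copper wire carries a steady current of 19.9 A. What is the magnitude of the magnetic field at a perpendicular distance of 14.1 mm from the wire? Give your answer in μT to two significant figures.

For an infinitely long straight wire, B = μ₀I/(2πd).
B = (4π×10⁻⁷ × 19.9) / (2π × 0.0141) = 2.82×10⁻⁴ T.

B ≈ 280 μT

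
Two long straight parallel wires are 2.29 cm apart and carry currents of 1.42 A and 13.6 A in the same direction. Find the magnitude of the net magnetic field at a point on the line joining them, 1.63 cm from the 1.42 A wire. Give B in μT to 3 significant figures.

Each long wire gives B = μ₀I/(2πd). Distances are d₁ = 0.0163 m and d₂ = 0.0066 m.
B₁ = 1.74×10⁻⁵ T, B₂ = 4.12×10⁻⁴ T.
Between parallel currents the two contributions point in opposite directions, so they subtract. B = |B₁ − B₂| = |1.74×10⁻⁵ − 4.12×10⁻⁴| = 3.95×10⁻⁴ T.

B ≈ 395 μT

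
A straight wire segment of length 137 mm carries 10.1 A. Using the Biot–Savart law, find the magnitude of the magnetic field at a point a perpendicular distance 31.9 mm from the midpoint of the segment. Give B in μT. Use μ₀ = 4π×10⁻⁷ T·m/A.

For a finite straight segment, B = (μ₀I/4πd)(sinθ₁ + sinθ₂), where θ₁, θ₂ are the angles from the perpendicular to each end.
The perpendicular from the point meets the wire at its midpoint, so each end is L/2 = 0.0685 m away along the wire.
sinθ₁ = 0.0685/√(0.0685²+0.0319²) = 0.9065; sinθ₂ = 0.0685/√(0.0685²+0.0319²) = 0.9065.
B = (4π×10⁻⁷ × 10.1) / (4π × 0.0319) × (0.9065 + 0.9065) = 5.74×10⁻⁵ T.

B ≈ 57.4 μT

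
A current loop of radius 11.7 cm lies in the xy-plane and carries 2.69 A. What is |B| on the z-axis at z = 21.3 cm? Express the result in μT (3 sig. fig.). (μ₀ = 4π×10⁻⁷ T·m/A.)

On the axis of a circular loop, B = μ₀IR² / [2(R²+z²)^(3/2)].
R² + z² = (0.117)² + (0.213)² = 0.05906 m², and (R²+z²)^(3/2) = 1.44×10⁻² m³.
B = (4π×10⁻⁷ × 2.69 × 0.01369) / (2 × 1.44×10⁻²) = 1.61×10⁻⁶ T.

B ≈ 1.61 μT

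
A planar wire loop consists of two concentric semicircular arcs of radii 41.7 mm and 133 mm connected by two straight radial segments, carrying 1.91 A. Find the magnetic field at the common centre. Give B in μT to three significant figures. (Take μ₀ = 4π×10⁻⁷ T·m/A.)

B ≈ 9.88 μT

The radial connectors point toward the centre, so dl × r̂ = 0 and they contribute nothing.
Each semicircle gives μ₀I/(4R): inner arc 1.44×10⁻⁵ T, outer arc 4.51×10⁻⁶ T.
The two arcs carry current in opposite angular senses, so their fields oppose: B = |1.44×10⁻⁵ − 4.51×10⁻⁶| = 9.88×10⁻⁶ T.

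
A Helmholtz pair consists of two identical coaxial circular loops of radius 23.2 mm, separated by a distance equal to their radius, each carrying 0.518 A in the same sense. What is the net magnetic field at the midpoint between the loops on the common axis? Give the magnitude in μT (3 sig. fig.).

Each loop contributes B = μ₀IR²/[2(R²+z²)^(3/2)] on the axis, with z measured from that loop.
Loop 1 (z = 0.0116 m): B₁ = 1.00×10⁻⁵ T. Loop 2 (z = 0.0116 m): B₂ = 1.00×10⁻⁵ T.
The fields add: B = B₁ + B₂ = 2.01×10⁻⁵ T.

B ≈ 20.1 μT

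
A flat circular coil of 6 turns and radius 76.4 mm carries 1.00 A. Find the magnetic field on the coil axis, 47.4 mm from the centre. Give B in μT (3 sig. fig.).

B ≈ 30.3 μT

For an N-turn flat coil, B = Nμ₀IR²/[2(R²+z²)^(3/2)] with R = 0.0764 m, z = 0.0474 m.
B = 6 × 5.05×10⁻⁶ T = 3.03×10⁻⁵ T.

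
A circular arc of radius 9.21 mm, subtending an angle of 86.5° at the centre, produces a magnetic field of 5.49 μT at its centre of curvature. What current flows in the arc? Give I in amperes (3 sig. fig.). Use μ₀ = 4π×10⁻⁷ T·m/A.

For a circular arc, B = μ₀Iφ/(4πR) with φ in radians; here φ = 1.51 rad.
So I = 4πRB/(μ₀φ) = 4π × 0.00921 × 5.49×10⁻⁶ / (4π×10⁻⁷ × 1.51) = 0.335 A.

I ≈ 0.335 A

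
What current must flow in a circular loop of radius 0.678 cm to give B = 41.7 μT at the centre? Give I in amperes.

I ≈ 0.450 A

At the centre of a circular loop B = μ₀I/(2R), so I = 2RB/μ₀.
With R = 0.00678 m, I = 2 × 0.00678 × 4.17×10⁻⁵ / (4π×10⁻⁷) = 0.450 A.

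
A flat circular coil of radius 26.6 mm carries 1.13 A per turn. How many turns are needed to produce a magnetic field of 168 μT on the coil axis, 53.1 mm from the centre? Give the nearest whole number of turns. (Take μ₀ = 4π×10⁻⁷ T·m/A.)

For an N-turn coil, B = Nμ₀IR²/[2(R²+z²)^(3/2)]. A single turn gives B₁ = 2.40×10⁻⁶ T with R = 0.0266 m, z = 0.0531 m.
N = B/B₁ = 1.68×10⁻⁴ / 2.40×10⁻⁶ = 70.05.

N = 70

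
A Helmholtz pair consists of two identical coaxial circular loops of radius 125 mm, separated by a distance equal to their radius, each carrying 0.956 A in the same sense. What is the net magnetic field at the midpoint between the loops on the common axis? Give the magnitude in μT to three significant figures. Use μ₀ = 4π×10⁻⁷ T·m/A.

B ≈ 6.88 μT

Each loop contributes B = μ₀IR²/[2(R²+z²)^(3/2)] on the axis, with z measured from that loop.
Loop 1 (z = 0.0625 m): B₁ = 3.44×10⁻⁶ T. Loop 2 (z = 0.0625 m): B₂ = 3.44×10⁻⁶ T.
The fields add: B = B₁ + B₂ = 6.88×10⁻⁶ T.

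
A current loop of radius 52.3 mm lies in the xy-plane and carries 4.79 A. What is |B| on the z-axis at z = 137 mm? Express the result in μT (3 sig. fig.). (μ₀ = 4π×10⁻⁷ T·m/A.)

B ≈ 2.61 μT

On the axis of a circular loop, B = μ₀IR² / [2(R²+z²)^(3/2)].
R² + z² = (0.0523)² + (0.137)² = 0.0215 m², and (R²+z²)^(3/2) = 3.15×10⁻³ m³.
B = (4π×10⁻⁷ × 4.79 × 0.002735) / (2 × 3.15×10⁻³) = 2.61×10⁻⁶ T.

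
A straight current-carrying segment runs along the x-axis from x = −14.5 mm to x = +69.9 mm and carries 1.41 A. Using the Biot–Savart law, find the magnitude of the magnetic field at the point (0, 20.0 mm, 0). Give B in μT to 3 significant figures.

For a finite straight segment, B = (μ₀I/4πd)(sinθ₁ + sinθ₂), where θ₁, θ₂ are the angles from the perpendicular to each end.
The perpendicular distance is d = 0.02 m; the end-offsets along the wire are a = 0.0145 m and b = 0.0699 m.
sinθ₁ = 0.0145/√(0.0145²+0.02²) = 0.5870; sinθ₂ = 0.0699/√(0.0699²+0.02²) = 0.9614.
B = (4π×10⁻⁷ × 1.41) / (4π × 0.02) × (0.5870 + 0.9614) = 1.09×10⁻⁵ T.

B ≈ 10.9 μT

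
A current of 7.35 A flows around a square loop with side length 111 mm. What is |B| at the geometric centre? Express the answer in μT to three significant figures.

B ≈ 74.9 μT

Each side is a finite straight segment at perpendicular distance d = a/(2 tan(π/4)) = 0.0555 m from the centre, with end-angles ±π/4.
One side contributes B₁ = (μ₀I/4πd)·2 sin(π/4) = 1.87×10⁻⁵ T.
All 4 sides add in the same direction: B = 4 × 1.87×10⁻⁵ = 7.49×10⁻⁵ T.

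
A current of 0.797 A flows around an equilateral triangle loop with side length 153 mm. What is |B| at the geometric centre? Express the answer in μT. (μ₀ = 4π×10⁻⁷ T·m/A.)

Each side is a finite straight segment at perpendicular distance d = a/(2 tan(π/3)) = 0.04417 m from the centre, with end-angles ±π/3.
One side contributes B₁ = (μ₀I/4πd)·2 sin(π/3) = 3.13×10⁻⁶ T.
All 3 sides add in the same direction: B = 3 × 3.13×10⁻⁶ = 9.38×10⁻⁶ T.

B ≈ 9.38 μT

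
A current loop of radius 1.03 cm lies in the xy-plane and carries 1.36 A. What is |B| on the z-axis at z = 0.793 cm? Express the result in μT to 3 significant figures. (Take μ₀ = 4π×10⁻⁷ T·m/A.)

On the axis of a circular loop, B = μ₀IR² / [2(R²+z²)^(3/2)].
R² + z² = (0.0103)² + (0.00793)² = 0.000169 m², and (R²+z²)^(3/2) = 2.20×10⁻⁶ m³.
B = (4π×10⁻⁷ × 1.36 × 0.0001061) / (2 × 2.20×10⁻⁶) = 4.13×10⁻⁵ T.

B ≈ 41.3 μT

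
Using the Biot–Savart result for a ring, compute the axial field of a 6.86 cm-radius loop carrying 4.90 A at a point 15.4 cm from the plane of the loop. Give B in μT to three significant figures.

B ≈ 3.02 μT

On the axis of a circular loop, B = μ₀IR² / [2(R²+z²)^(3/2)].
R² + z² = (0.0686)² + (0.154)² = 0.02842 m², and (R²+z²)^(3/2) = 4.79×10⁻³ m³.
B = (4π×10⁻⁷ × 4.90 × 0.004706) / (2 × 4.79×10⁻³) = 3.02×10⁻⁶ T.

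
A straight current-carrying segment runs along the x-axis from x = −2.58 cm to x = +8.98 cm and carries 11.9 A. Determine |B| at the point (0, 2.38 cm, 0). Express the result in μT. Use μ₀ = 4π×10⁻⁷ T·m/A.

For a finite straight segment, B = (μ₀I/4πd)(sinθ₁ + sinθ₂), where θ₁, θ₂ are the angles from the perpendicular to each end.
The perpendicular distance is d = 0.0238 m; the end-offsets along the wire are a = 0.0258 m and b = 0.0898 m.
sinθ₁ = 0.0258/√(0.0258²+0.0238²) = 0.7350; sinθ₂ = 0.0898/√(0.0898²+0.0238²) = 0.9666.
B = (4π×10⁻⁷ × 11.9) / (4π × 0.0238) × (0.7350 + 0.9666) = 8.51×10⁻⁵ T.

B ≈ 85.1 μT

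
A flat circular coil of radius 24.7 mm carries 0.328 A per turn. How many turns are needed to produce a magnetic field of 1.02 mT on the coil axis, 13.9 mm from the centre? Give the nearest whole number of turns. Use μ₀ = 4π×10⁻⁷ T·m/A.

For an N-turn coil, B = Nμ₀IR²/[2(R²+z²)^(3/2)]. A single turn gives B₁ = 5.52×10⁻⁶ T with R = 0.0247 m, z = 0.0139 m.
N = B/B₁ = 1.02×10⁻³ / 5.52×10⁻⁶ = 184.70.

N = 185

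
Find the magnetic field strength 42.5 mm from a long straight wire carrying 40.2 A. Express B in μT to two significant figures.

For an infinitely long straight wire, B = μ₀I/(2πd).
B = (4π×10⁻⁷ × 40.2) / (2π × 0.0425) = 1.89×10⁻⁴ T.

B ≈ 190 μT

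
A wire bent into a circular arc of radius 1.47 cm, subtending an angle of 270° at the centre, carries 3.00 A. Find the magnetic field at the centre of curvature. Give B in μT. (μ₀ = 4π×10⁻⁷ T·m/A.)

The Biot–Savart field of a circular arc at its centre is B = μ₀Iφ/(4πR), with φ = 4.712 rad.
B = (4π×10⁻⁷ × 3.00 × 4.712) / (4π × 0.0147) = 9.62×10⁻⁵ T.

B ≈ 96.2 μT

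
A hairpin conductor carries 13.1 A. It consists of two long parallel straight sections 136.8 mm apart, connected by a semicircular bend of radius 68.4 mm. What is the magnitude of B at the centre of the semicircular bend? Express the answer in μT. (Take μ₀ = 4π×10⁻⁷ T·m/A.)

The semicircular arc contributes B_arc = μ₀I·π/(4πR) = μ₀I/(4R) = 6.02×10⁻⁵ T.
Each semi-infinite lead is at perpendicular distance R = 0.0684 m from the centre, with the perpendicular foot at its near end, so it contributes μ₀I/(4πR); both point the same way, together 3.83×10⁻⁵ T.
Arc and leads all point the same direction: B = 6.02×10⁻⁵ + 3.83×10⁻⁵ = 9.85×10⁻⁵ T.

B ≈ 98.5 μT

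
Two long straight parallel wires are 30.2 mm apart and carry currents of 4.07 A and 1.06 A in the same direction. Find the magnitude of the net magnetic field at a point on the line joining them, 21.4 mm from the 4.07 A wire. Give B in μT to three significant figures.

B ≈ 13.9 μT

Each long wire gives B = μ₀I/(2πd). Distances are d₁ = 0.0214 m and d₂ = 0.0088 m.
B₁ = 3.80×10⁻⁵ T, B₂ = 2.41×10⁻⁵ T.
Between parallel currents the two contributions point in opposite directions, so they subtract. B = |B₁ − B₂| = |3.80×10⁻⁵ − 2.41×10⁻⁵| = 1.39×10⁻⁵ T.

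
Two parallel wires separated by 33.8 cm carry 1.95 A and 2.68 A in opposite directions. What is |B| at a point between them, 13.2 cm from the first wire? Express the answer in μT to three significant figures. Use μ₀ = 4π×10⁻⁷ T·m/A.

B ≈ 5.56 μT

Each long wire gives B = μ₀I/(2πd). Distances are d₁ = 0.132 m and d₂ = 0.206 m.
B₁ = 2.95×10⁻⁶ T, B₂ = 2.60×10⁻⁶ T.
Between antiparallel currents both contributions point the same way, so they add. B = B₁ + B₂ = 2.95×10⁻⁶ + 2.60×10⁻⁶ = 5.56×10⁻⁶ T.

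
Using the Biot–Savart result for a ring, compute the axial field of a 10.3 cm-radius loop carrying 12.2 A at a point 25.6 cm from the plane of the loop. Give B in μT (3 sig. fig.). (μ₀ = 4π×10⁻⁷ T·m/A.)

On the axis of a circular loop, B = μ₀IR² / [2(R²+z²)^(3/2)].
R² + z² = (0.103)² + (0.256)² = 0.07615 m², and (R²+z²)^(3/2) = 2.10×10⁻² m³.
B = (4π×10⁻⁷ × 12.2 × 0.01061) / (2 × 2.10×10⁻²) = 3.87×10⁻⁶ T.

B ≈ 3.87 μT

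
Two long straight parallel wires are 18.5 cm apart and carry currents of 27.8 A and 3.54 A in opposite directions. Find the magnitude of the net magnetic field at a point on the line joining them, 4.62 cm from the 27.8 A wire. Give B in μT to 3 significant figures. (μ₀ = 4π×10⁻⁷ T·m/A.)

B ≈ 125 μT

Each long wire gives B = μ₀I/(2πd). Distances are d₁ = 0.0462 m and d₂ = 0.1388 m.
B₁ = 1.20×10⁻⁴ T, B₂ = 5.10×10⁻⁶ T.
Between antiparallel currents both contributions point the same way, so they add. B = B₁ + B₂ = 1.20×10⁻⁴ + 5.10×10⁻⁶ = 1.25×10⁻⁴ T.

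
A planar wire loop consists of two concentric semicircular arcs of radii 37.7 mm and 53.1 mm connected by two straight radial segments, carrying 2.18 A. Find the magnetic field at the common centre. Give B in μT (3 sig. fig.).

The radial connectors point toward the centre, so dl × r̂ = 0 and they contribute nothing.
Each semicircle gives μ₀I/(4R): inner arc 1.82×10⁻⁵ T, outer arc 1.29×10⁻⁵ T.
The two arcs carry current in opposite angular senses, so their fields oppose: B = |1.82×10⁻⁵ − 1.29×10⁻⁵| = 5.27×10⁻⁶ T.

B ≈ 5.27 μT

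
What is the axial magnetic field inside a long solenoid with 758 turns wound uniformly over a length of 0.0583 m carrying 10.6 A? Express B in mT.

B ≈ 173 mT

Inside a long solenoid, B = μ₀nI with n = 1.300×10⁴ turns/m.
B = 4π×10⁻⁷ × 1.300×10⁴ × 10.6 = 0.173 T.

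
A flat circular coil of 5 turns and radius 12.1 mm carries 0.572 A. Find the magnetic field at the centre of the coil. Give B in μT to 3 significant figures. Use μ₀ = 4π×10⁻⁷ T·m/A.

For an N-turn flat coil, B = Nμ₀I/(2R) with R = 0.0121 m.
B = 5 × 2.97×10⁻⁵ T = 1.49×10⁻⁴ T.

B ≈ 149 μT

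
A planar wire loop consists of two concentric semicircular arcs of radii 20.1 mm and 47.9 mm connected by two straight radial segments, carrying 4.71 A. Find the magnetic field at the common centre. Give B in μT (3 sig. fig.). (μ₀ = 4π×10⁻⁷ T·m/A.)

B ≈ 42.7 μT

The radial connectors point toward the centre, so dl × r̂ = 0 and they contribute nothing.
Each semicircle gives μ₀I/(4R): inner arc 7.36×10⁻⁵ T, outer arc 3.09×10⁻⁵ T.
The two arcs carry current in opposite angular senses, so their fields oppose: B = |7.36×10⁻⁵ − 3.09×10⁻⁵| = 4.27×10⁻⁵ T.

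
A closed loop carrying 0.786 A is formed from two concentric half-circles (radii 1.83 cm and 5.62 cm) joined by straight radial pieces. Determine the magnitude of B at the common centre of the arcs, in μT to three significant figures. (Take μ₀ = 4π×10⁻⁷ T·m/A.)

B ≈ 9.10 μT

The radial connectors point toward the centre, so dl × r̂ = 0 and they contribute nothing.
Each semicircle gives μ₀I/(4R): inner arc 1.35×10⁻⁵ T, outer arc 4.39×10⁻⁶ T.
The two arcs carry current in opposite angular senses, so their fields oppose: B = |1.35×10⁻⁵ − 4.39×10⁻⁶| = 9.10×10⁻⁶ T.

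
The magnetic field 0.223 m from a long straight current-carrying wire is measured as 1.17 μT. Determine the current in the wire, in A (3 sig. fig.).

For a long straight wire B = μ₀I/(2πd), so I = 2πdB/μ₀.
I = 2π × 0.223 × 1.17×10⁻⁶ / (4π×10⁻⁷) = 1.30 A.

I ≈ 1.30 A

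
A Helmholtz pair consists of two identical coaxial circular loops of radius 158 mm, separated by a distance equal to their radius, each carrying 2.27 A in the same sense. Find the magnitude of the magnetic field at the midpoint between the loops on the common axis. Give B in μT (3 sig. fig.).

B ≈ 12.9 μT

Each loop contributes B = μ₀IR²/[2(R²+z²)^(3/2)] on the axis, with z measured from that loop.
Loop 1 (z = 0.079 m): B₁ = 6.46×10⁻⁶ T. Loop 2 (z = 0.079 m): B₂ = 6.46×10⁻⁶ T.
The fields add: B = B₁ + B₂ = 1.29×10⁻⁵ T.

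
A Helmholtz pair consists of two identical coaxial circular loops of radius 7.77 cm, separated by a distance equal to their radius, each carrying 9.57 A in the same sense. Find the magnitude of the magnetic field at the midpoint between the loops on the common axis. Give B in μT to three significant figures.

Each loop contributes B = μ₀IR²/[2(R²+z²)^(3/2)] on the axis, with z measured from that loop.
Loop 1 (z = 0.03885 m): B₁ = 5.54×10⁻⁵ T. Loop 2 (z = 0.03885 m): B₂ = 5.54×10⁻⁵ T.
The fields add: B = B₁ + B₂ = 1.11×10⁻⁴ T.

B ≈ 111 μT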